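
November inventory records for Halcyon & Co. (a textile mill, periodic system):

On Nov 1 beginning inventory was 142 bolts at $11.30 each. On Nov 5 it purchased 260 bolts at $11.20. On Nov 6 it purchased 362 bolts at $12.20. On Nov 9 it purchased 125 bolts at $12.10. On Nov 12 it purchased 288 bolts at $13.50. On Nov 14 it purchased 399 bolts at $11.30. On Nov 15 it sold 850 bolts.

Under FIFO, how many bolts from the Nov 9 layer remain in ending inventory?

39

Nov 15, 850 sold [FIFO — oldest first]: 142 @ $11.30 + 260 @ $11.20 + 362 @ $12.20 + 86 @ $12.10 = $9,973.60
Ending inventory: 39 @ $12.10 + 288 @ $13.50 + 399 @ $11.30 = $8,868.60
Check: goods available $18,842.20 = COGS $9,973.60 + ending $8,868.60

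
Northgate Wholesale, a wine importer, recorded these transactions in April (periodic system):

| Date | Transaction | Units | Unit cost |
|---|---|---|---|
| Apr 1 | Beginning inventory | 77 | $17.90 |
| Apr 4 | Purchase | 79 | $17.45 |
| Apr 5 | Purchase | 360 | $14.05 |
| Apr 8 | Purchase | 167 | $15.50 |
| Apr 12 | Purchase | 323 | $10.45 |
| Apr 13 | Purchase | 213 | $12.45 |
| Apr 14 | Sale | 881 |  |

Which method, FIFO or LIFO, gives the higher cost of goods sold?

FIFO

FIFO COGS: 77 @ $17.90 + 79 @ $17.45 + 360 @ $14.05 + 167 @ $15.50 + 198 @ $10.45 = $12,472.45
LIFO COGS: 213 @ $12.45 + 323 @ $10.45 + 167 @ $15.50 + 178 @ $14.05 = $11,116.60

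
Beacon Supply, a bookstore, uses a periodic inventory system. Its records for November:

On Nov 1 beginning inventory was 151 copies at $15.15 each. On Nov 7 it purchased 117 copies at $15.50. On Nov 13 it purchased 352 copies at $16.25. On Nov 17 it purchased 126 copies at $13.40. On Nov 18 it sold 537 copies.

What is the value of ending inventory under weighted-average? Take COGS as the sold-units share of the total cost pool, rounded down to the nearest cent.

Nov 18, sell 537: 537/746 × $11,509.55 → $8,285.02
Ending inventory (cost pool remaining) = $3,224.53

Ending inventory = $3,224.53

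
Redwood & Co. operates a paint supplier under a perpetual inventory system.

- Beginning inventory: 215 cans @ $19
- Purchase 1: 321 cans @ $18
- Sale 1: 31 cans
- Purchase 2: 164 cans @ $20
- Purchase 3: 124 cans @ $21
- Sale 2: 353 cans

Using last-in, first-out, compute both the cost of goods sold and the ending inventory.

COGS = $7,612; ending inventory = $8,135

Sale 1 (31) [LIFO — newest first]: 31 @ $18 = $558
Sale 2 (353) [LIFO — newest first]: 124 @ $21 + 164 @ $20 + 65 @ $18 = $7,054
Total COGS = $558 + $7,054 = $7,612
Ending inventory: 215 @ $19 + 225 @ $18 = $8,135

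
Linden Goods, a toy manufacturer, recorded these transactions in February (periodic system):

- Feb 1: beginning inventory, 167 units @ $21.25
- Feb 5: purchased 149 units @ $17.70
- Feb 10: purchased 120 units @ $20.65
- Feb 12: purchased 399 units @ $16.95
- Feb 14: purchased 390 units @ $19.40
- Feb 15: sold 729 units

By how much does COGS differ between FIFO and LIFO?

FIFO COGS: 167 @ $21.25 + 149 @ $17.70 + 120 @ $20.65 + 293 @ $16.95 = $13,630.40
LIFO COGS: 390 @ $19.40 + 339 @ $16.95 = $13,312.05
Difference = |$13,630.40 − $13,312.05| = $318.35

$318.35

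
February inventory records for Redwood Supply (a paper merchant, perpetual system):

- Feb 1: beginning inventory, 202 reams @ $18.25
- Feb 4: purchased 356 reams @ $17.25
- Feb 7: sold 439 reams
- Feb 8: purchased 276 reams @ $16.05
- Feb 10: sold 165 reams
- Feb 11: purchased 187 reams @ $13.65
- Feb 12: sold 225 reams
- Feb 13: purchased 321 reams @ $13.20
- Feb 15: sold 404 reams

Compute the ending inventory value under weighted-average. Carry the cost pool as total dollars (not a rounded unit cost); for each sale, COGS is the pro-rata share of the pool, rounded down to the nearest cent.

After Feb 1: 202 on hand, pool $3,686.50 (≈ $18.2500 each)
After Feb 4: 558 on hand, pool $9,827.50 (≈ $17.6120 each)
Feb 7, sell 439: 439/558 × $9,827.50 → $7,731.67
After Feb 8: 395 on hand, pool $6,525.63 (≈ $16.5206 each)
Feb 10, sell 165: 165/395 × $6,525.63 → $2,725.89
After Feb 11: 417 on hand, pool $6,352.29 (≈ $15.2333 each)
Feb 12, sell 225: 225/417 × $6,352.29 → $3,427.49
After Feb 13: 513 on hand, pool $7,162.00 (≈ $13.9610 each)
Feb 15, sell 404: 404/513 × $7,162.00 → $5,640.24
Total COGS = $7,731.67 + $2,725.89 + $3,427.49 + $5,640.24 = $19,525.29
Ending inventory (cost pool remaining) = $1,521.76

Ending inventory = $1,521.76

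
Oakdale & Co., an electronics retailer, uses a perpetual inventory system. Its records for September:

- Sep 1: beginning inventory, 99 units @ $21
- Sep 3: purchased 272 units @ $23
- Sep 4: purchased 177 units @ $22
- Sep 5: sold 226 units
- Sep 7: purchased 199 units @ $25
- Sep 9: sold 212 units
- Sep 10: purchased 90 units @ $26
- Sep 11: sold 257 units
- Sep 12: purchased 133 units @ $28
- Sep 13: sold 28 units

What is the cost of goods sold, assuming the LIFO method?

COGS = $17,260

Sep 5, 226 sold [LIFO — newest first]: 177 @ $22 + 49 @ $23 = $5,021
Sep 9, 212 sold [LIFO — newest first]: 199 @ $25 + 13 @ $23 = $5,274
Sep 11, 257 sold [LIFO — newest first]: 90 @ $26 + 167 @ $23 = $6,181
Sep 13, 28 sold [LIFO — newest first]: 28 @ $28 = $784
Total COGS = $5,021 + $5,274 + $6,181 + $784 = $17,260
Ending inventory: 99 @ $21 + 43 @ $23 + 105 @ $28 = $6,008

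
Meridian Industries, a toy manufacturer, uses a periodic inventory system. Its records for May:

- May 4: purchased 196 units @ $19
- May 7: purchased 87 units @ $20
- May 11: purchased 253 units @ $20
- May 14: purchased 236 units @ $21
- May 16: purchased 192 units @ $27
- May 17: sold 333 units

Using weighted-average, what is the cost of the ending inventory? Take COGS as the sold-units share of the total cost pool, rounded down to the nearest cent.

Ending inventory = $13,525.92

May 17, sell 333: 333/964 × $20,664.00 → $7,138.08
Ending inventory (cost pool remaining) = $13,525.92
Check: goods available $20,664.00 = COGS $7,138.08 + ending $13,525.92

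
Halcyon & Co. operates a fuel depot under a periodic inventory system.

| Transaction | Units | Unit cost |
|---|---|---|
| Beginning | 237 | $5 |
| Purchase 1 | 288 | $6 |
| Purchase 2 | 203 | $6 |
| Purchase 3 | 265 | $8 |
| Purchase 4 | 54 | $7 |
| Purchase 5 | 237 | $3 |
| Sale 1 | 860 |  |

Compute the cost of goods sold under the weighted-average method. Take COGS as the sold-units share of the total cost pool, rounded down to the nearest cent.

Sale 1, sell 860: 860/1284 × $7,340.00 → $4,916.19
Ending inventory (cost pool remaining) = $2,423.81
Check: goods available $7,340.00 = COGS $4,916.19 + ending $2,423.81

COGS = $4,916.19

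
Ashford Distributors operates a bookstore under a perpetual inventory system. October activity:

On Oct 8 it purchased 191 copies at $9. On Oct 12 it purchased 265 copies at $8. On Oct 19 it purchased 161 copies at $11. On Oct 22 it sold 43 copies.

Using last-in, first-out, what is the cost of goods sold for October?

COGS = $473

Oct 22, 43 sold [LIFO — newest first]: 43 @ $11 = $473
Ending inventory: 191 @ $9 + 265 @ $8 + 118 @ $11 = $5,137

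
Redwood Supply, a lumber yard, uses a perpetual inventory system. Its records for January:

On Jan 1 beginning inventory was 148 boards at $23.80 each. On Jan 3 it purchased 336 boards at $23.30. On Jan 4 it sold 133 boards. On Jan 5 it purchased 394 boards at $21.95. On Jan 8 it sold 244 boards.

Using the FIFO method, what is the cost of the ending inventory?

Jan 4, 133 sold [FIFO — oldest first]: 133 @ $23.80 = $3,165.40
Jan 8, 244 sold [FIFO — oldest first]: 15 @ $23.80 + 229 @ $23.30 = $5,692.70
Total COGS = $3,165.40 + $5,692.70 = $8,858.10
Ending inventory: 107 @ $23.30 + 394 @ $21.95 = $11,141.40
Check: goods available $19,999.50 = COGS $8,858.10 + ending $11,141.40

Ending inventory = $11,141.40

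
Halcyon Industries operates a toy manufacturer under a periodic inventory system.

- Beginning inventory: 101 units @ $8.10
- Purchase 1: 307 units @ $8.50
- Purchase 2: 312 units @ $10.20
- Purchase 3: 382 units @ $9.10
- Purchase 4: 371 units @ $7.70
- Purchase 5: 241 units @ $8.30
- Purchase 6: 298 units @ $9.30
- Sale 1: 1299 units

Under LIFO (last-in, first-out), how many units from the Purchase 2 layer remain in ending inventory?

305

Sale 1 (1299) [LIFO — newest first]: 298 @ $9.30 + 241 @ $8.30 + 371 @ $7.70 + 382 @ $9.10 + 7 @ $10.20 = $11,176.00
Ending inventory: 101 @ $8.10 + 307 @ $8.50 + 305 @ $10.20 = $6,538.60
Check: goods available $17,714.60 = COGS $11,176.00 + ending $6,538.60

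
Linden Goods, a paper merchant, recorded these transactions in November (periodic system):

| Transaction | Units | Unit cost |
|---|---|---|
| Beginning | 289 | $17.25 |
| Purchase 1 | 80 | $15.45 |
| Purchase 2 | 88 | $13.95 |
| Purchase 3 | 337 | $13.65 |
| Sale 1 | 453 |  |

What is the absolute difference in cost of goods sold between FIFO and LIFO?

FIFO COGS: 289 @ $17.25 + 80 @ $15.45 + 84 @ $13.95 = $7,393.05
LIFO COGS: 337 @ $13.65 + 88 @ $13.95 + 28 @ $15.45 = $6,260.25
Difference = |$7,393.05 − $6,260.25| = $1,132.80

$1,132.80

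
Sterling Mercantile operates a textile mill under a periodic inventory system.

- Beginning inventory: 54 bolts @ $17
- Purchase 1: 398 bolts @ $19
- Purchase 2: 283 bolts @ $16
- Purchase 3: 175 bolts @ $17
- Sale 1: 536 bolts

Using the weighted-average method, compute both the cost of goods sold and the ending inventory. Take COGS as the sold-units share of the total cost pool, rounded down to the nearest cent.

Sale 1, sell 536: 536/910 × $15,983.00 → $9,414.16
Ending inventory (cost pool remaining) = $6,568.84
Check: goods available $15,983.00 = COGS $9,414.16 + ending $6,568.84

COGS = $9,414.16; ending inventory = $6,568.84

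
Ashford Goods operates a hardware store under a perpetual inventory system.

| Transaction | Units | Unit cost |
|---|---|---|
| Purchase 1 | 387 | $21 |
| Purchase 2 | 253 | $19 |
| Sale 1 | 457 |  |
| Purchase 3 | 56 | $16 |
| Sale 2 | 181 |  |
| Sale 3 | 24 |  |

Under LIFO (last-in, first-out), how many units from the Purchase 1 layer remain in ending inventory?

34

Sale 1 (457) [LIFO — newest first]: 253 @ $19 + 204 @ $21 = $9,091
Sale 2 (181) [LIFO — newest first]: 56 @ $16 + 125 @ $21 = $3,521
Sale 3 (24) [LIFO — newest first]: 24 @ $21 = $504
Total COGS = $9,091 + $3,521 + $504 = $13,116
Ending inventory: 34 @ $21 = $714
Check: goods available $13,830 = COGS $13,116 + ending $714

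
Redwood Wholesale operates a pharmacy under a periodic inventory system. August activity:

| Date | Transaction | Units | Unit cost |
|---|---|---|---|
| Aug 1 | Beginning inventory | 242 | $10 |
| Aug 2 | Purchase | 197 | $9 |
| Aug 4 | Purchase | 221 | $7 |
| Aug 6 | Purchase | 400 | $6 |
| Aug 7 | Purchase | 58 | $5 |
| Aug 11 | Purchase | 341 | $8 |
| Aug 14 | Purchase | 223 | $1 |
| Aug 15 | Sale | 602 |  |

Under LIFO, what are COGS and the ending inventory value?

Aug 15, 602 sold [LIFO — newest first]: 223 @ $1 + 341 @ $8 + 38 @ $5 = $3,141
Ending inventory: 242 @ $10 + 197 @ $9 + 221 @ $7 + 400 @ $6 + 20 @ $5 = $8,240

COGS = $3,141; ending inventory = $8,240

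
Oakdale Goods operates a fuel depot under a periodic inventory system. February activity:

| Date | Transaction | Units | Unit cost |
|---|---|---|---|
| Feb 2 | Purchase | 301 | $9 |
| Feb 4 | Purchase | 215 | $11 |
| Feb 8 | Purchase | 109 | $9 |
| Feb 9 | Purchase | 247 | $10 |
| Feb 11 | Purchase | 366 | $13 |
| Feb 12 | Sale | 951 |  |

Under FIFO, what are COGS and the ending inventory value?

COGS = $9,552; ending inventory = $3,731

Feb 12, 951 sold [FIFO — oldest first]: 301 @ $9 + 215 @ $11 + 109 @ $9 + 247 @ $10 + 79 @ $13 = $9,552
Ending inventory: 287 @ $13 = $3,731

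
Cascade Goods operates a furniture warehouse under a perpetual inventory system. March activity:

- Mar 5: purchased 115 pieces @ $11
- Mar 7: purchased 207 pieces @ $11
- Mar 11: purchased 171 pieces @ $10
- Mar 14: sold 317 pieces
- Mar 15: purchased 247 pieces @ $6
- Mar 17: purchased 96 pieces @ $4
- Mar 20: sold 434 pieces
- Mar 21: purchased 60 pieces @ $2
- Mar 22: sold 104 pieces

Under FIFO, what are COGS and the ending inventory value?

COGS = $7,156; ending inventory = $82

Mar 14, 317 sold [FIFO — oldest first]: 115 @ $11 + 202 @ $11 = $3,487
Mar 20, 434 sold [FIFO — oldest first]: 5 @ $11 + 171 @ $10 + 247 @ $6 + 11 @ $4 = $3,291
Mar 22, 104 sold [FIFO — oldest first]: 85 @ $4 + 19 @ $2 = $378
Total COGS = $3,487 + $3,291 + $378 = $7,156
Ending inventory: 41 @ $2 = $82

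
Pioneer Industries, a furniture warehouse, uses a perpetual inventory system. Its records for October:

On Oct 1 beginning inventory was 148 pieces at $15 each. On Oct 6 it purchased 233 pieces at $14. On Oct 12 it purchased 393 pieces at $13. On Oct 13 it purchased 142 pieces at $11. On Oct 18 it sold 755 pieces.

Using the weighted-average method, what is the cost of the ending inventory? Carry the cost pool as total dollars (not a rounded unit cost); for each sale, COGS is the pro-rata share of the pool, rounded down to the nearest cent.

After Oct 1: 148 on hand, pool $2,220.00 (≈ $15.0000 each)
After Oct 6: 381 on hand, pool $5,482.00 (≈ $14.3885 each)
After Oct 12: 774 on hand, pool $10,591.00 (≈ $13.6835 each)
After Oct 13: 916 on hand, pool $12,153.00 (≈ $13.2675 each)
Oct 18, sell 755: 755/916 × $12,153.00 → $10,016.93
Ending inventory (cost pool remaining) = $2,136.07

Ending inventory = $2,136.07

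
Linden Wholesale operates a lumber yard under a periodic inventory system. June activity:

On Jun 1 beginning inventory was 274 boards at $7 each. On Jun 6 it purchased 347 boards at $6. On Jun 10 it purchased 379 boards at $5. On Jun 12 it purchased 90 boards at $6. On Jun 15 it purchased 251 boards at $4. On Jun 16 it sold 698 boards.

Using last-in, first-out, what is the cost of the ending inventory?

Jun 16, 698 sold [LIFO — newest first]: 251 @ $4 + 90 @ $6 + 357 @ $5 = $3,329
Ending inventory: 274 @ $7 + 347 @ $6 + 22 @ $5 = $4,110

Ending inventory = $4,110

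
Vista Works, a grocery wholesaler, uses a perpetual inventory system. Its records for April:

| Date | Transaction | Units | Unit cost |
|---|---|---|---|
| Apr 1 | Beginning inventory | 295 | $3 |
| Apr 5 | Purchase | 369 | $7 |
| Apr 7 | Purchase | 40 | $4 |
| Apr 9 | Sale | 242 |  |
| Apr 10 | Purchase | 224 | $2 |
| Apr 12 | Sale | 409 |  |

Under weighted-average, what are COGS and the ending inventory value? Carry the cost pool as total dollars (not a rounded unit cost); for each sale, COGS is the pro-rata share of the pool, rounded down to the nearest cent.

After Apr 1: 295 on hand, pool $885.00 (≈ $3.0000 each)
After Apr 5: 664 on hand, pool $3,468.00 (≈ $5.2229 each)
After Apr 7: 704 on hand, pool $3,628.00 (≈ $5.1534 each)
Apr 9, sell 242: 242/704 × $3,628.00 → $1,247.12
After Apr 10: 686 on hand, pool $2,828.88 (≈ $4.1237 each)
Apr 12, sell 409: 409/686 × $2,828.88 → $1,686.60
Total COGS = $1,247.12 + $1,686.60 = $2,933.72
Ending inventory (cost pool remaining) = $1,142.28

COGS = $2,933.72; ending inventory = $1,142.28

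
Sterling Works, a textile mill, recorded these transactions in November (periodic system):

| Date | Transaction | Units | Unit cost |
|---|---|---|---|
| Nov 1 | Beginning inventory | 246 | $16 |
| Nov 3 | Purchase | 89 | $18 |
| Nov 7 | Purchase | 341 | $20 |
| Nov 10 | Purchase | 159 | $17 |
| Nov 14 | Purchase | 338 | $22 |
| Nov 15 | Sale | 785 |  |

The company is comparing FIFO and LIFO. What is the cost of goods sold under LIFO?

COGS = $15,899

FIFO COGS: 246 @ $16 + 89 @ $18 + 341 @ $20 + 109 @ $17 = $14,211
LIFO COGS: 338 @ $22 + 159 @ $17 + 288 @ $20 = $15,899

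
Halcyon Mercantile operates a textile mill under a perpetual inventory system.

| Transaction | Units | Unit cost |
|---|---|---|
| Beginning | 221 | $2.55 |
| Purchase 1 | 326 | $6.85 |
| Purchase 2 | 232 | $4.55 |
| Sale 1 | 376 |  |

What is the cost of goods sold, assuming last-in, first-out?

COGS = $2,042.00

Sale 1 (376) [LIFO — newest first]: 232 @ $4.55 + 144 @ $6.85 = $2,042.00
Ending inventory: 221 @ $2.55 + 182 @ $6.85 = $1,810.25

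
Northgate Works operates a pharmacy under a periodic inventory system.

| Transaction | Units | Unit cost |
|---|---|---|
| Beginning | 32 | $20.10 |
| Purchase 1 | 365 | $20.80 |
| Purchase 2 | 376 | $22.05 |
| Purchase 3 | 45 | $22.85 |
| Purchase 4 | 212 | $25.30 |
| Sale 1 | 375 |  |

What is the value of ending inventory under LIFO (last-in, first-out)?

Ending inventory = $13,924.10

Sale 1 (375) [LIFO — newest first]: 212 @ $25.30 + 45 @ $22.85 + 118 @ $22.05 = $8,993.75
Ending inventory: 32 @ $20.10 + 365 @ $20.80 + 258 @ $22.05 = $13,924.10
Check: goods available $22,917.85 = COGS $8,993.75 + ending $13,924.10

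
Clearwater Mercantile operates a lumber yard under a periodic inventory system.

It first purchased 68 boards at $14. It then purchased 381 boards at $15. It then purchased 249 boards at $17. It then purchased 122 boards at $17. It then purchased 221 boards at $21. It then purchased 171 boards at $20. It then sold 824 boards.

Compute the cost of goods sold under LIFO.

COGS = $15,283

Sale 1 (824) [LIFO — newest first]: 171 @ $20 + 221 @ $21 + 122 @ $17 + 249 @ $17 + 61 @ $15 = $15,283
Ending inventory: 68 @ $14 + 320 @ $15 = $5,752
Check: goods available $21,035 = COGS $15,283 + ending $5,752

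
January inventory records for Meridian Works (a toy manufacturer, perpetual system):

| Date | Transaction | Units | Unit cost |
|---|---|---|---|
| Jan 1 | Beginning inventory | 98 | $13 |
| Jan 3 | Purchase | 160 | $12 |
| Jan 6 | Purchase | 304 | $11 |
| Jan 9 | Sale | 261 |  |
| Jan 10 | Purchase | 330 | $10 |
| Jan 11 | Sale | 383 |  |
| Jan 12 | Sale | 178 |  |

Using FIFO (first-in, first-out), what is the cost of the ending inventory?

Jan 9, 261 sold [FIFO — oldest first]: 98 @ $13 + 160 @ $12 + 3 @ $11 = $3,227
Jan 11, 383 sold [FIFO — oldest first]: 301 @ $11 + 82 @ $10 = $4,131
Jan 12, 178 sold [FIFO — oldest first]: 178 @ $10 = $1,780
Total COGS = $3,227 + $4,131 + $1,780 = $9,138
Ending inventory: 70 @ $10 = $700
Check: goods available $9,838 = COGS $9,138 + ending $700

Ending inventory = $700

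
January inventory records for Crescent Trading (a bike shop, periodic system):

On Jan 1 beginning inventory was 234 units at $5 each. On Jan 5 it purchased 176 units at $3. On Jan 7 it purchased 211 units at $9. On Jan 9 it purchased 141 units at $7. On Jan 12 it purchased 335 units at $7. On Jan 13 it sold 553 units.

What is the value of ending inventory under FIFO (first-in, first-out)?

Ending inventory = $3,944

Jan 13, 553 sold [FIFO — oldest first]: 234 @ $5 + 176 @ $3 + 143 @ $9 = $2,985
Ending inventory: 68 @ $9 + 141 @ $7 + 335 @ $7 = $3,944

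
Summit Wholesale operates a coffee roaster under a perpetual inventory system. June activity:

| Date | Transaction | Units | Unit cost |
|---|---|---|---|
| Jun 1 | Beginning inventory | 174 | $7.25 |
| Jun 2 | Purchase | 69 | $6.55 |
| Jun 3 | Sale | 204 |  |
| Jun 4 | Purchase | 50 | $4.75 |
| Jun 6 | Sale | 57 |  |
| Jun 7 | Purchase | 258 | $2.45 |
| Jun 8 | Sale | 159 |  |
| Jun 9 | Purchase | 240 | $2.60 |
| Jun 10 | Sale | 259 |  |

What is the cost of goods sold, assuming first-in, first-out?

Jun 3, 204 sold [FIFO — oldest first]: 174 @ $7.25 + 30 @ $6.55 = $1,458.00
Jun 6, 57 sold [FIFO — oldest first]: 39 @ $6.55 + 18 @ $4.75 = $340.95
Jun 8, 159 sold [FIFO — oldest first]: 32 @ $4.75 + 127 @ $2.45 = $463.15
Jun 10, 259 sold [FIFO — oldest first]: 131 @ $2.45 + 128 @ $2.60 = $653.75
Total COGS = $1,458.00 + $340.95 + $463.15 + $653.75 = $2,915.85
Ending inventory: 112 @ $2.60 = $291.20
Check: goods available $3,207.05 = COGS $2,915.85 + ending $291.20

COGS = $2,915.85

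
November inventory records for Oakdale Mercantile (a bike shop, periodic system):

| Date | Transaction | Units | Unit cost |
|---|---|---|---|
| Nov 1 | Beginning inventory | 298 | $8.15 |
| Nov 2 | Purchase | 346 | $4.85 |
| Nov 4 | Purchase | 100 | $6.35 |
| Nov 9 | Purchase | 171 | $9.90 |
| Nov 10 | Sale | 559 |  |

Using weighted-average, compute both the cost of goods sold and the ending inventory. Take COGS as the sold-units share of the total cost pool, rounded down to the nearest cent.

COGS = $3,931.14; ending inventory = $2,503.56

Nov 10, sell 559: 559/915 × $6,434.70 → $3,931.14
Ending inventory (cost pool remaining) = $2,503.56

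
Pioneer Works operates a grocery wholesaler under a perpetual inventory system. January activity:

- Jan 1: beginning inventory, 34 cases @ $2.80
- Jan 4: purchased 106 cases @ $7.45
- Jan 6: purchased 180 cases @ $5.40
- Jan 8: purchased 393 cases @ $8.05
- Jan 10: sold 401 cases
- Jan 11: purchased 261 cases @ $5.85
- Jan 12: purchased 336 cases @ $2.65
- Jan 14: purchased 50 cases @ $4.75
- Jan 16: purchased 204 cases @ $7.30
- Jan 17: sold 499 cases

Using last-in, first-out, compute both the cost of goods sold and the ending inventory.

Jan 10, 401 sold [LIFO — newest first]: 393 @ $8.05 + 8 @ $5.40 = $3,206.85
Jan 17, 499 sold [LIFO — newest first]: 204 @ $7.30 + 50 @ $4.75 + 245 @ $2.65 = $2,375.95
Total COGS = $3,206.85 + $2,375.95 = $5,582.80
Ending inventory: 34 @ $2.80 + 106 @ $7.45 + 172 @ $5.40 + 261 @ $5.85 + 91 @ $2.65 = $3,581.70
Check: goods available $9,164.50 = COGS $5,582.80 + ending $3,581.70

COGS = $5,582.80; ending inventory = $3,581.70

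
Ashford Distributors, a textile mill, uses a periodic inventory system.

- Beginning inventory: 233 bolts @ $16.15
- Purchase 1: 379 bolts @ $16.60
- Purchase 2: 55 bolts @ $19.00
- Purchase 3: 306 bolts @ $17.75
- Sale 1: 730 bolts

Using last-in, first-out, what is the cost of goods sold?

Sale 1 (730) [LIFO — newest first]: 306 @ $17.75 + 55 @ $19.00 + 369 @ $16.60 = $12,601.90
Ending inventory: 233 @ $16.15 + 10 @ $16.60 = $3,928.95

COGS = $12,601.90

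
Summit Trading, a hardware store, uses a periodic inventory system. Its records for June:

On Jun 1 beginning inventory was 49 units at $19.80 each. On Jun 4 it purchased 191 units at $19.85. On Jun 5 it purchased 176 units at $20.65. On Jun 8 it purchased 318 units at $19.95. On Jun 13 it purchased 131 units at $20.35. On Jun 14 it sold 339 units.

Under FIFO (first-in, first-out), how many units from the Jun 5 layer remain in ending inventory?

Jun 14, 339 sold [FIFO — oldest first]: 49 @ $19.80 + 191 @ $19.85 + 99 @ $20.65 = $6,805.90
Ending inventory: 77 @ $20.65 + 318 @ $19.95 + 131 @ $20.35 = $10,600.00

77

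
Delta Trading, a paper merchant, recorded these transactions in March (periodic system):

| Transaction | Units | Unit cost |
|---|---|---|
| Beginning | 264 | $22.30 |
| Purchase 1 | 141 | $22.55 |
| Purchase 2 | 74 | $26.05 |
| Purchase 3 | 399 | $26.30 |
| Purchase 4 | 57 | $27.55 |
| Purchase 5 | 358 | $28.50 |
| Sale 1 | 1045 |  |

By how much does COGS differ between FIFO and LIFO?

FIFO COGS: 264 @ $22.30 + 141 @ $22.55 + 74 @ $26.05 + 399 @ $26.30 + 57 @ $27.55 + 110 @ $28.50 = $26,193.50
LIFO COGS: 358 @ $28.50 + 57 @ $27.55 + 399 @ $26.30 + 74 @ $26.05 + 141 @ $22.55 + 16 @ $22.30 = $27,731.10
Difference = |$26,193.50 − $27,731.10| = $1,537.60

$1,537.60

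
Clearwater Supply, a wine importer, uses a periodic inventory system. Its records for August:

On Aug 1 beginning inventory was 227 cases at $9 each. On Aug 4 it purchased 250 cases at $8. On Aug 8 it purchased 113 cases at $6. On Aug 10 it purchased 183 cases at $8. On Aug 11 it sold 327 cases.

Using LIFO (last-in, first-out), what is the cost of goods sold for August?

COGS = $2,390

Aug 11, 327 sold [LIFO — newest first]: 183 @ $8 + 113 @ $6 + 31 @ $8 = $2,390
Ending inventory: 227 @ $9 + 219 @ $8 = $3,795
Check: goods available $6,185 = COGS $2,390 + ending $3,795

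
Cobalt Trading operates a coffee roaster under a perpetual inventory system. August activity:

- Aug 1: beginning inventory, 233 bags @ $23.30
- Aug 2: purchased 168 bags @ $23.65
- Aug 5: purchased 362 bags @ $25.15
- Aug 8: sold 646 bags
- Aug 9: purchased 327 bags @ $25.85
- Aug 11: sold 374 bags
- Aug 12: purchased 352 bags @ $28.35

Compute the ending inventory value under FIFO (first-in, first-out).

Aug 8, 646 sold [FIFO — oldest first]: 233 @ $23.30 + 168 @ $23.65 + 245 @ $25.15 = $15,563.85
Aug 11, 374 sold [FIFO — oldest first]: 117 @ $25.15 + 257 @ $25.85 = $9,586.00
Total COGS = $15,563.85 + $9,586.00 = $25,149.85
Ending inventory: 70 @ $25.85 + 352 @ $28.35 = $11,788.70
Check: goods available $36,938.55 = COGS $25,149.85 + ending $11,788.70

Ending inventory = $11,788.70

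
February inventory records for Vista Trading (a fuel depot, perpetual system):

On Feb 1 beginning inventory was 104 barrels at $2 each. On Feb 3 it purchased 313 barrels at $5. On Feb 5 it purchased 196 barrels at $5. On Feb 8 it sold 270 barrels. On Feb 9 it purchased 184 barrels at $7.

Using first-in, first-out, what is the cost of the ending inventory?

Feb 8, 270 sold [FIFO — oldest first]: 104 @ $2 + 166 @ $5 = $1,038
Ending inventory: 147 @ $5 + 196 @ $5 + 184 @ $7 = $3,003

Ending inventory = $3,003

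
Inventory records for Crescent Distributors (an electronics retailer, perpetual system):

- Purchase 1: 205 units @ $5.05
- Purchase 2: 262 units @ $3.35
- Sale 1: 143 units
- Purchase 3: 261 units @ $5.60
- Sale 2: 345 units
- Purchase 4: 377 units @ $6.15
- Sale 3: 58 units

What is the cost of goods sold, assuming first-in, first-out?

Sale 1 (143) [FIFO — oldest first]: 143 @ $5.05 = $722.15
Sale 2 (345) [FIFO — oldest first]: 62 @ $5.05 + 262 @ $3.35 + 21 @ $5.60 = $1,308.40
Sale 3 (58) [FIFO — oldest first]: 58 @ $5.60 = $324.80
Total COGS = $722.15 + $1,308.40 + $324.80 = $2,355.35
Ending inventory: 182 @ $5.60 + 377 @ $6.15 = $3,337.75

COGS = $2,355.35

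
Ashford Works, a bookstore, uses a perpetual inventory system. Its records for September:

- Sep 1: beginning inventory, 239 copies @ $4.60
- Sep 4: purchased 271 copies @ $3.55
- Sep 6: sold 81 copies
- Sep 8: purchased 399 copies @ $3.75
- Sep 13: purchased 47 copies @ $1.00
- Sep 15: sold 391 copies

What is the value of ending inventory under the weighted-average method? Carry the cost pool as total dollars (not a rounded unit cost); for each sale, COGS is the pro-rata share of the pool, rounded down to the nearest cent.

After Sep 1: 239 on hand, pool $1,099.40 (≈ $4.6000 each)
After Sep 4: 510 on hand, pool $2,061.45 (≈ $4.0421 each)
Sep 6, sell 81: 81/510 × $2,061.45 → $327.40
After Sep 8: 828 on hand, pool $3,230.30 (≈ $3.9013 each)
After Sep 13: 875 on hand, pool $3,277.30 (≈ $3.7455 each)
Sep 15, sell 391: 391/875 × $3,277.30 → $1,464.48
Total COGS = $327.40 + $1,464.48 = $1,791.88
Ending inventory (cost pool remaining) = $1,812.82

Ending inventory = $1,812.82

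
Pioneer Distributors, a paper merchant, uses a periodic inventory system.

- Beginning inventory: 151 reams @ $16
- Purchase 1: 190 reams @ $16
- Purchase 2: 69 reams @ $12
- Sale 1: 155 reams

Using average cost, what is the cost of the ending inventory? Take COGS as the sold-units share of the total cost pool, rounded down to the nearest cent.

Sale 1, sell 155: 155/410 × $6,284.00 → $2,375.65
Ending inventory (cost pool remaining) = $3,908.35

Ending inventory = $3,908.35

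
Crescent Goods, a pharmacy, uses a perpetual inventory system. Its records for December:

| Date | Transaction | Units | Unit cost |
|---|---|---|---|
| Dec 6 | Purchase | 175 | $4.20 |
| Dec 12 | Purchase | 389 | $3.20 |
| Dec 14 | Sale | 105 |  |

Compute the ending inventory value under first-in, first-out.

Dec 14, 105 sold [FIFO — oldest first]: 105 @ $4.20 = $441.00
Ending inventory: 70 @ $4.20 + 389 @ $3.20 = $1,538.80

Ending inventory = $1,538.80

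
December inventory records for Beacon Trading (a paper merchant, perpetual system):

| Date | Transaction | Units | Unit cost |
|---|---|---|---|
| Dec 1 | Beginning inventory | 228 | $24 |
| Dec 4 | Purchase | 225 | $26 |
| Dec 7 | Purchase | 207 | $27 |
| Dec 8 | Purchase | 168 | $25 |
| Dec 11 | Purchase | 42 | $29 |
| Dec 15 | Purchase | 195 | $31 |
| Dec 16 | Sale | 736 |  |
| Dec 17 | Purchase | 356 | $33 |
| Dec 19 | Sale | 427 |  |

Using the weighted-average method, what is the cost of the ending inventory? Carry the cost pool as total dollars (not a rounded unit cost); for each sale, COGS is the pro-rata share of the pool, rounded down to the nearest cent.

After Dec 1: 228 on hand, pool $5,472.00 (≈ $24.0000 each)
After Dec 4: 453 on hand, pool $11,322.00 (≈ $24.9934 each)
After Dec 7: 660 on hand, pool $16,911.00 (≈ $25.6227 each)
After Dec 8: 828 on hand, pool $21,111.00 (≈ $25.4964 each)
After Dec 11: 870 on hand, pool $22,329.00 (≈ $25.6655 each)
After Dec 15: 1065 on hand, pool $28,374.00 (≈ $26.6423 each)
Dec 16, sell 736: 736/1065 × $28,374.00 → $19,608.69
After Dec 17: 685 on hand, pool $20,513.31 (≈ $29.9464 each)
Dec 19, sell 427: 427/685 × $20,513.31 → $12,787.12
Total COGS = $19,608.69 + $12,787.12 = $32,395.81
Ending inventory (cost pool remaining) = $7,726.19
Check: goods available $40,122.00 = COGS $32,395.81 + ending $7,726.19

Ending inventory = $7,726.19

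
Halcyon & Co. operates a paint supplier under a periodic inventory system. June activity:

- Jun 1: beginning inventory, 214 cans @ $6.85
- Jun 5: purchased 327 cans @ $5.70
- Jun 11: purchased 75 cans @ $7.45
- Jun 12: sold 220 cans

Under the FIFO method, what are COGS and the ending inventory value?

COGS = $1,500.10; ending inventory = $2,388.45

Jun 12, 220 sold [FIFO — oldest first]: 214 @ $6.85 + 6 @ $5.70 = $1,500.10
Ending inventory: 321 @ $5.70 + 75 @ $7.45 = $2,388.45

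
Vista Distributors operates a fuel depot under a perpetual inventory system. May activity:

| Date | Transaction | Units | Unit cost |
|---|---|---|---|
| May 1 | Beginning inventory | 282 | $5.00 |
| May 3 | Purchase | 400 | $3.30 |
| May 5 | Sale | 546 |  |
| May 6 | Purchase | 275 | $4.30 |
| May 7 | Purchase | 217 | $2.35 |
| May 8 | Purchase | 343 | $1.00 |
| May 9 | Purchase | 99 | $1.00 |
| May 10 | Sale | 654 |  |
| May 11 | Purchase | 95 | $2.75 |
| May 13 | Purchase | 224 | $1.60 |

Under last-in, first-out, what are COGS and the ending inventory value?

May 5, 546 sold [LIFO — newest first]: 400 @ $3.30 + 146 @ $5.00 = $2,050.00
May 10, 654 sold [LIFO — newest first]: 99 @ $1.00 + 343 @ $1.00 + 212 @ $2.35 = $940.20
Total COGS = $2,050.00 + $940.20 = $2,990.20
Ending inventory: 136 @ $5.00 + 275 @ $4.30 + 5 @ $2.35 + 95 @ $2.75 + 224 @ $1.60 = $2,493.90

COGS = $2,990.20; ending inventory = $2,493.90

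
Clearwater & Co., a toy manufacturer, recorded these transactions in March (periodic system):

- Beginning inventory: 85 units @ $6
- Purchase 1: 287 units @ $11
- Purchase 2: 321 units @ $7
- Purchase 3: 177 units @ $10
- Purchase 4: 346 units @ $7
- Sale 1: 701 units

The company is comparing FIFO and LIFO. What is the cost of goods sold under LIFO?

COGS = $5,438

FIFO COGS: 85 @ $6 + 287 @ $11 + 321 @ $7 + 8 @ $10 = $5,994
LIFO COGS: 346 @ $7 + 177 @ $10 + 178 @ $7 = $5,438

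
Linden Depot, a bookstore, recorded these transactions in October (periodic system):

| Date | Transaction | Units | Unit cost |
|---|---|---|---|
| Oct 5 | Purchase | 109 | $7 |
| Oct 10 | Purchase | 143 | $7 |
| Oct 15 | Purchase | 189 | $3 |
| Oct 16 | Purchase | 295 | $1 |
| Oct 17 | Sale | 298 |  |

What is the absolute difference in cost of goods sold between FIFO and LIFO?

$1,598

FIFO COGS: 109 @ $7 + 143 @ $7 + 46 @ $3 = $1,902
LIFO COGS: 295 @ $1 + 3 @ $3 = $304
Difference = |$1,902 − $304| = $1,598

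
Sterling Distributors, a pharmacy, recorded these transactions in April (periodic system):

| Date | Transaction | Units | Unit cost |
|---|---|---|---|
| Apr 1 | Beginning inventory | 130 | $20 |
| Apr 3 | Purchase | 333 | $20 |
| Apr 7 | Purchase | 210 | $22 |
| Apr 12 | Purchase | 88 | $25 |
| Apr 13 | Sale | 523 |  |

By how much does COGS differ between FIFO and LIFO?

$740

FIFO COGS: 130 @ $20 + 333 @ $20 + 60 @ $22 = $10,580
LIFO COGS: 88 @ $25 + 210 @ $22 + 225 @ $20 = $11,320
Difference = |$10,580 − $11,320| = $740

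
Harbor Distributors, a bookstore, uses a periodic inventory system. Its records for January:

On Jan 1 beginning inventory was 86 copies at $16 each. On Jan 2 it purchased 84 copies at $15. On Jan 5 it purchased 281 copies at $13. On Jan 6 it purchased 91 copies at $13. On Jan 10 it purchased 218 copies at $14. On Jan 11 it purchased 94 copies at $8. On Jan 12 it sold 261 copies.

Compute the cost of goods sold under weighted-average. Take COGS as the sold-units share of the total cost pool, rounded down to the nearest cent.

COGS = $3,446.17

Jan 12, sell 261: 261/854 × $11,276.00 → $3,446.17
Ending inventory (cost pool remaining) = $7,829.83
Check: goods available $11,276.00 = COGS $3,446.17 + ending $7,829.83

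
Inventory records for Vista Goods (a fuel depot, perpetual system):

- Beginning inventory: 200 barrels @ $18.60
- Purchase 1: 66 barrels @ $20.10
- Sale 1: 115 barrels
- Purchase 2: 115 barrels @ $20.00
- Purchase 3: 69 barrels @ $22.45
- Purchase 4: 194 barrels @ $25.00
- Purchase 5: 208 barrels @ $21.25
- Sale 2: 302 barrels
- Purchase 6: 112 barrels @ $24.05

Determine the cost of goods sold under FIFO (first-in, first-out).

Sale 1 (115) [FIFO — oldest first]: 115 @ $18.60 = $2,139.00
Sale 2 (302) [FIFO — oldest first]: 85 @ $18.60 + 66 @ $20.10 + 115 @ $20.00 + 36 @ $22.45 = $6,015.80
Total COGS = $2,139.00 + $6,015.80 = $8,154.80
Ending inventory: 33 @ $22.45 + 194 @ $25.00 + 208 @ $21.25 + 112 @ $24.05 = $12,704.45

COGS = $8,154.80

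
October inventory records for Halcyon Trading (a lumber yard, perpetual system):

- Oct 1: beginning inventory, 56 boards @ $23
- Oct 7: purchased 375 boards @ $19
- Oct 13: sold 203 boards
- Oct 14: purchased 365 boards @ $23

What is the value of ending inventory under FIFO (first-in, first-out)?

Ending inventory = $12,727

Oct 13, 203 sold [FIFO — oldest first]: 56 @ $23 + 147 @ $19 = $4,081
Ending inventory: 228 @ $19 + 365 @ $23 = $12,727
Check: goods available $16,808 = COGS $4,081 + ending $12,727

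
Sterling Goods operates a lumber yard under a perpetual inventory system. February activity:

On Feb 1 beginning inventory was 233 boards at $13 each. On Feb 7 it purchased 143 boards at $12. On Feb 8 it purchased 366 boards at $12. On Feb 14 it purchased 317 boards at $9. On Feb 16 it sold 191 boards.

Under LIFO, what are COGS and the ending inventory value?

COGS = $1,719; ending inventory = $10,271

Feb 16, 191 sold [LIFO — newest first]: 191 @ $9 = $1,719
Ending inventory: 233 @ $13 + 143 @ $12 + 366 @ $12 + 126 @ $9 = $10,271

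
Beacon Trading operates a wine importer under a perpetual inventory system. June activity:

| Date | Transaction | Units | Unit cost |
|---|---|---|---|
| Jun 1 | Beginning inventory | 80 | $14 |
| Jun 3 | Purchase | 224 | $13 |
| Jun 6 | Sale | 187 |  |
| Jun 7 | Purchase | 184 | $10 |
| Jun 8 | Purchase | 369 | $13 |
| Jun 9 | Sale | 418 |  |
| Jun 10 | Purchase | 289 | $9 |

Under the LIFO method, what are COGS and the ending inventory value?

Jun 6, 187 sold [LIFO — newest first]: 187 @ $13 = $2,431
Jun 9, 418 sold [LIFO — newest first]: 369 @ $13 + 49 @ $10 = $5,287
Total COGS = $2,431 + $5,287 = $7,718
Ending inventory: 80 @ $14 + 37 @ $13 + 135 @ $10 + 289 @ $9 = $5,552

COGS = $7,718; ending inventory = $5,552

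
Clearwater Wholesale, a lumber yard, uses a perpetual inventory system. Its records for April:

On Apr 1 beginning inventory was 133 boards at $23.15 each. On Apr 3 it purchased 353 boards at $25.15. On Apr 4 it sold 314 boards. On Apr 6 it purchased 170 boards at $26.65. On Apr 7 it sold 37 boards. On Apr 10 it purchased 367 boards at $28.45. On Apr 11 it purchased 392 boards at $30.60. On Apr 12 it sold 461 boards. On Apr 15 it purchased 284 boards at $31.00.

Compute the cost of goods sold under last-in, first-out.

Apr 4, 314 sold [LIFO — newest first]: 314 @ $25.15 = $7,897.10
Apr 7, 37 sold [LIFO — newest first]: 37 @ $26.65 = $986.05
Apr 12, 461 sold [LIFO — newest first]: 392 @ $30.60 + 69 @ $28.45 = $13,958.25
Total COGS = $7,897.10 + $986.05 + $13,958.25 = $22,841.40
Ending inventory: 133 @ $23.15 + 39 @ $25.15 + 133 @ $26.65 + 298 @ $28.45 + 284 @ $31.00 = $24,886.35

COGS = $22,841.40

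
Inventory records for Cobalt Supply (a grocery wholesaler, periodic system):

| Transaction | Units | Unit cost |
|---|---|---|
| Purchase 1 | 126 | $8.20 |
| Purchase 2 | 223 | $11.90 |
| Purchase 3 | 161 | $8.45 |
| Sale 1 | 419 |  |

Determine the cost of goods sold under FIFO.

Sale 1 (419) [FIFO — oldest first]: 126 @ $8.20 + 223 @ $11.90 + 70 @ $8.45 = $4,278.40
Ending inventory: 91 @ $8.45 = $768.95
Check: goods available $5,047.35 = COGS $4,278.40 + ending $768.95

COGS = $4,278.40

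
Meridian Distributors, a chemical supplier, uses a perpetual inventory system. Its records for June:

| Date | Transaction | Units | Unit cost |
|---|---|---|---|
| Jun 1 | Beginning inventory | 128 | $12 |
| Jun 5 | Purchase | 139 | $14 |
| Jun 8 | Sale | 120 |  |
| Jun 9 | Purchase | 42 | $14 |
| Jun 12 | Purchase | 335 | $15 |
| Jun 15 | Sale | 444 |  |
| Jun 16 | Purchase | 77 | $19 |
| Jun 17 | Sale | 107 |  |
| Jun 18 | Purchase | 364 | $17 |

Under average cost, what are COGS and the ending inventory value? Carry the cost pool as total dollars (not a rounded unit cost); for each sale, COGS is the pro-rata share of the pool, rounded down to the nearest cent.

After Jun 1: 128 on hand, pool $1,536.00 (≈ $12.0000 each)
After Jun 5: 267 on hand, pool $3,482.00 (≈ $13.0412 each)
Jun 8, sell 120: 120/267 × $3,482.00 → $1,564.94
After Jun 9: 189 on hand, pool $2,505.06 (≈ $13.2543 each)
After Jun 12: 524 on hand, pool $7,530.06 (≈ $14.3703 each)
Jun 15, sell 444: 444/524 × $7,530.06 → $6,380.43
After Jun 16: 157 on hand, pool $2,612.63 (≈ $16.6410 each)
Jun 17, sell 107: 107/157 × $2,612.63 → $1,780.58
After Jun 18: 414 on hand, pool $7,020.05 (≈ $16.9566 each)
Total COGS = $1,564.94 + $6,380.43 + $1,780.58 = $9,725.95
Ending inventory (cost pool remaining) = $7,020.05

COGS = $9,725.95; ending inventory = $7,020.05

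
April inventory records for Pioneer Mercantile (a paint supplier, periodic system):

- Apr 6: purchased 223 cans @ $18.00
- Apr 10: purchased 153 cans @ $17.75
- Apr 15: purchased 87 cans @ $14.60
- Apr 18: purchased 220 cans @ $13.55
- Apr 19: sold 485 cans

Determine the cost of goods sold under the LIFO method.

COGS = $7,416.95

Apr 19, 485 sold [LIFO — newest first]: 220 @ $13.55 + 87 @ $14.60 + 153 @ $17.75 + 25 @ $18.00 = $7,416.95
Ending inventory: 198 @ $18.00 = $3,564.00
Check: goods available $10,980.95 = COGS $7,416.95 + ending $3,564.00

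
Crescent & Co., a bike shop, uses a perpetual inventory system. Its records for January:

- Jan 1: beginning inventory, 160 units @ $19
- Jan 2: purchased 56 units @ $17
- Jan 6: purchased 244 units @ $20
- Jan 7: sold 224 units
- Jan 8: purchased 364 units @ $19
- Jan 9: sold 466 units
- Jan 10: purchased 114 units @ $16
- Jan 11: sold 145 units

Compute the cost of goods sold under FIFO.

COGS = $15,964

Jan 7, 224 sold [FIFO — oldest first]: 160 @ $19 + 56 @ $17 + 8 @ $20 = $4,152
Jan 9, 466 sold [FIFO — oldest first]: 236 @ $20 + 230 @ $19 = $9,090
Jan 11, 145 sold [FIFO — oldest first]: 134 @ $19 + 11 @ $16 = $2,722
Total COGS = $4,152 + $9,090 + $2,722 = $15,964
Ending inventory: 103 @ $16 = $1,648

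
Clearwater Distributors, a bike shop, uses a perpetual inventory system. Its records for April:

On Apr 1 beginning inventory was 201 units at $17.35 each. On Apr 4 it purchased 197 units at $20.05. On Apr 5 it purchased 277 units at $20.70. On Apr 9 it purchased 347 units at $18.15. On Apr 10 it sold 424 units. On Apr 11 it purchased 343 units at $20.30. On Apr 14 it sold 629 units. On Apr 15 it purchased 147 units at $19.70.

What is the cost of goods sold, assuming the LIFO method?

COGS = $20,719.15

Apr 10, 424 sold [LIFO — newest first]: 347 @ $18.15 + 77 @ $20.70 = $7,891.95
Apr 14, 629 sold [LIFO — newest first]: 343 @ $20.30 + 200 @ $20.70 + 86 @ $20.05 = $12,827.20
Total COGS = $7,891.95 + $12,827.20 = $20,719.15
Ending inventory: 201 @ $17.35 + 111 @ $20.05 + 147 @ $19.70 = $8,608.80
Check: goods available $29,327.95 = COGS $20,719.15 + ending $8,608.80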